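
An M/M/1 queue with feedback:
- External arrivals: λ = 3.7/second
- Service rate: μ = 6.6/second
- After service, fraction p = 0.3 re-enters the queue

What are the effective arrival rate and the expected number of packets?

Effective arrival rate: λ_eff = λ/(1-p) = 3.7/(1-0.3) = 3.7/0.70 = 5.285714
ρ = λ_eff/μ = 5.285714/6.6 = 0.800866
L = ρ/(1-ρ) = 0.800866/(1-0.800866) = 4.0217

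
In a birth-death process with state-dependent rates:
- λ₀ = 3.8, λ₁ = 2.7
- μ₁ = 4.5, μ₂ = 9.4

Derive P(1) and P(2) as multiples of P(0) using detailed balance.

Balance equations:
State 0: λ₀P₀ = μ₁P₁ → P₁ = (λ₀/μ₁)P₀ = (3.8/4.5)P₀ = 0.8444P₀
State 1: P₂ = (λ₀λ₁)/(μ₁μ₂)P₀ = (3.8×2.7)/(4.5×9.4)P₀ = 0.2426P₀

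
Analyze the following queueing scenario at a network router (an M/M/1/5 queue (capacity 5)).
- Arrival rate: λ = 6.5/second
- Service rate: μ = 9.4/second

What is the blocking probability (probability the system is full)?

ρ = λ/μ = 6.5/9.4 = 0.69149
P₀ = (1-ρ)/(1-ρ^(K+1)) = (1-0.69149)/(1-0.69149^6) = 0.3085/0.8907 = 0.3464
P_K = P₀×ρ^K = 0.34638 × 0.69149^5 = 0.34638 × 0.15810 = 0.05476
Blocking probability = 5.48%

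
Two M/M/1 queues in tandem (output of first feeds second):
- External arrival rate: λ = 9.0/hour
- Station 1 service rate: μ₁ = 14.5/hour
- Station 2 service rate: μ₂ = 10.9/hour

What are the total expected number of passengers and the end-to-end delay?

By Jackson's theorem, each station behaves as independent M/M/1.
Station 1: ρ₁ = 9.0/14.5 = 0.6207, L₁ = ρ₁/(1-ρ₁) = λ/(μ₁-λ) = 9.0/5.50 = 1.6364
Station 2: ρ₂ = 9.0/10.9 = 0.8257, L₂ = ρ₂/(1-ρ₂) = λ/(μ₂-λ) = 9.0/1.90 = 4.7368
Total: L = L₁ + L₂ = 1.6364 + 4.7368 = 6.3732
W = L/λ = 6.3732/9.0 = 0.7081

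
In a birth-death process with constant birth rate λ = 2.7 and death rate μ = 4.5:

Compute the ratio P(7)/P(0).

For constant rates: P(n)/P(0) = (λ/μ)^n
P(7)/P(0) = (2.7/4.5)^7 = 0.6000^7 = 0.02799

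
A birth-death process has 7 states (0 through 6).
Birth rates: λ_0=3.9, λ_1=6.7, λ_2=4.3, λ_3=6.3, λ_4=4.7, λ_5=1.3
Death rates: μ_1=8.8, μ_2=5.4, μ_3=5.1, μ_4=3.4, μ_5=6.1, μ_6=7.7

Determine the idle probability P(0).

Ratios P(n)/P(0) = (λ₀···λₙ₋₁)/(μ₁···μₙ):
P(1)/P(0) = (3.9)/(8.8) = 0.4432
P(2)/P(0) = (3.9×6.7)/(8.8×5.4) = 0.5499
P(3)/P(0) = (3.9×6.7×4.3)/(8.8×5.4×5.1) = 0.4636
P(4)/P(0) = (3.9×6.7×4.3×6.3)/(8.8×5.4×5.1×3.4) = 0.8591
P(5)/P(0) = (3.9×6.7×4.3×6.3×4.7)/(8.8×5.4×5.1×3.4×6.1) = 0.6619
P(6)/P(0) = (3.9×6.7×4.3×6.3×4.7×1.3)/(8.8×5.4×5.1×3.4×6.1×7.7) = 0.1117

Normalization: ∑ P(n) = 1
P(0) × (1.0000 + 0.4432 + 0.5499 + 0.4636 + 0.8591 + 0.6619 + 0.1117) = 1
P(0) × 4.0894 = 1
P(0) = 1/4.0894 = 0.2445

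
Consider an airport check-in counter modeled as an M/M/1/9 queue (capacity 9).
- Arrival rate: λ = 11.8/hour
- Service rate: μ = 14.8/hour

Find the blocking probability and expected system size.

ρ = λ/μ = 11.8/14.8 = 0.7973
P₀ = (1-ρ)/(1-ρ^(K+1)) = (1-0.7973)/(1-0.7973^10) = 0.2027/0.8962 = 0.2262
P_K = P₀×ρ^K = 0.2262 × 0.7973^9 = 0.2262 × 0.1302 = 0.02945
Blocking probability P_9 = 0.02945 (2.94%)
L = ρ[1 - (K+1)ρ^K + Kρ^(K+1)] / [(1-ρ)(1-ρ^(K+1))]
L = 0.7973 × (1 - 10×0.130195 + 9×0.103805) / ((1 - 0.7973) × (1 - 0.103805)) = 2.7751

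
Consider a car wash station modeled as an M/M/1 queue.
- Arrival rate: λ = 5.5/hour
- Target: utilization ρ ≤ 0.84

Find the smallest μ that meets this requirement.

ρ = λ/μ, so μ = λ/ρ
μ ≥ 5.5/0.84 = 6.5476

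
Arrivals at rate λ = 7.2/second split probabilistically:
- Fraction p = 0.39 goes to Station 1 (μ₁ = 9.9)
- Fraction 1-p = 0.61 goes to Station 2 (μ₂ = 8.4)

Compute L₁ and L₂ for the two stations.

Effective rates: λ₁ = 7.2×0.39 = 2.808, λ₂ = 7.2×0.61 = 4.392
Station 1: ρ₁ = 2.808/9.9 = 0.2836, L₁ = ρ₁/(1-ρ₁) = 0.2836/(1-0.2836) = 0.3959
Station 2: ρ₂ = 4.392/8.4 = 0.52286, L₂ = ρ₂/(1-ρ₂) = 0.52286/(1-0.52286) = 1.0958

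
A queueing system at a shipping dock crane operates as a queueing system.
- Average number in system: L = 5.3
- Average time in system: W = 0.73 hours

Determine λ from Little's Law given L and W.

Little's Law: L = λW, so λ = L/W
λ = 5.3/0.73 = 7.2603 containers/hour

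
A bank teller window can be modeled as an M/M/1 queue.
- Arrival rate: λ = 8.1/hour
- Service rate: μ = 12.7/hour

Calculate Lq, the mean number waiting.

ρ = λ/μ = 8.1/12.7 = 0.6378
For M/M/1: Lq = λ²/(μ(μ-λ))
Lq = 65.61/(12.7 × 4.60)
Lq = 1.1231 transactions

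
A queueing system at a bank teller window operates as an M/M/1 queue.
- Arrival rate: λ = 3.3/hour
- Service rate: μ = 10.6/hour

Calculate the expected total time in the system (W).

First, compute utilization: ρ = λ/μ = 3.3/10.6 = 0.3113
For M/M/1: W = 1/(μ-λ)
W = 1/(10.6-3.3) = 1/7.30
W = 0.1370 hours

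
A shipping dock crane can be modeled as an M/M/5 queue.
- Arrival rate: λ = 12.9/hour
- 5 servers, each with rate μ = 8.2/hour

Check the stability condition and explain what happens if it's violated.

Stability requires ρ = λ/(cμ) < 1
ρ = 12.9/(5 × 8.2) = 12.9/41.00 = 0.3146
Since 0.3146 < 1, the system is STABLE.
The servers are busy 31.46% of the time.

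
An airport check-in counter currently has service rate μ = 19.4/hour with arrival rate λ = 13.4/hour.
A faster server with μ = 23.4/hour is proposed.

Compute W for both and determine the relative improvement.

System 1: ρ₁ = 13.4/19.4 = 0.6907, W₁ = 1/(19.4-13.4) = 0.16667
System 2: ρ₂ = 13.4/23.4 = 0.5726, W₂ = 1/(23.4-13.4) = 0.10000
Improvement: (W₁-W₂)/W₁ = (0.16667-0.10000)/0.16667 = 40.00%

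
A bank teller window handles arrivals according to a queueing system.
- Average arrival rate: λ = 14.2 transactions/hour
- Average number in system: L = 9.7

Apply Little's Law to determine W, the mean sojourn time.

Little's Law: L = λW, so W = L/λ
W = 9.7/14.2 = 0.6831 hours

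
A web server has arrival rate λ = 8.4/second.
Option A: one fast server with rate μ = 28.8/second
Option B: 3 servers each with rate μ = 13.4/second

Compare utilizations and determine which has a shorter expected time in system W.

Option A: single server μ = 28.8 (M/M/1)
  ρ_A = 8.4/28.8 = 0.2917
  W_A = 1/(μ-λ) = 1/(28.8-8.4) = 1/20.40 = 0.04902

Option B: 3 servers μ = 13.4 (M/M/3)
  ρ_B = λ/(cμ) = 8.4/(3×13.4) = 0.2090
  Offered load a = λ/μ = cρ = 8.4/13.4 = 0.6269
  P₀ = [ Σₙ₌₀^2 aⁿ/n! + a^3/(3!(1-ρ)) ]⁻¹
  Σ = a^0/0! + a^1/1! + a^2/2! = 1.00000 + 0.626866 + 0.196480 = 1.8233
  a^3/(3!(1-ρ)) = 0.2463/(6 × 0.7910) = 0.05190
  P₀ = 1/(1.8233 + 0.05190) = 0.5333
  Lq = P₀·a^3·ρ / (3!(1-ρ)²) = 0.5333 × 0.2463 × 0.2090 / (6 × 0.6258) = 0.007311
  Wq_B = Lq/λ = 0.0073108/8.4 = 0.0008703
  W_B = Wq_B + 1/μ = 0.0008703 + 0.07463 = 0.07550

Since W_A = 0.04902 < W_B = 0.07550, Option A (single fast server) has the shorter time in system.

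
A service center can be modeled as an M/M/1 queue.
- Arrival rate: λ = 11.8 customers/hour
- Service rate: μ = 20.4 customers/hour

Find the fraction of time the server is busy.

Server utilization: ρ = λ/μ
ρ = 11.8/20.4 = 0.5784
The server is busy 57.84% of the time.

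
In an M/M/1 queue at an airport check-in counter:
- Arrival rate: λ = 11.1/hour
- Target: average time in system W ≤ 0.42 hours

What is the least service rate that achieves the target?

For M/M/1: W = 1/(μ-λ)
Need W ≤ 0.42, so 1/(μ-λ) ≤ 0.42
μ - λ ≥ 1/0.42 = 2.3810
μ ≥ 11.1 + 2.3810 = 13.4810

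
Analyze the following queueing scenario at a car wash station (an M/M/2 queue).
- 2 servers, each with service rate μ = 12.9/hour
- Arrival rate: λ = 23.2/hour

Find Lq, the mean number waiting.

Traffic intensity: ρ = λ/(cμ) = 23.2/(2×12.9) = 0.8992
Since ρ = 0.8992 < 1, system is stable.
Offered load a = λ/μ = cρ = 23.2/12.9 = 1.7984
P₀ = [ Σₙ₌₀^1 aⁿ/n! + a^2/(2!(1-ρ)) ]⁻¹
Σ = a^0/0! + a^1/1! = 1.0000 + 1.7984 = 2.7984
a^2/(2!(1-ρ)) = 3.23442/(2 × 0.100775) = 16.0477
P₀ = 1/(2.7984 + 16.0477) = 0.05306
Lq = P₀·a^2·ρ / (2!(1-ρ)²) = 0.0530612 × 3.23442 × 0.899225 / (2 × 0.0101556) = 7.5981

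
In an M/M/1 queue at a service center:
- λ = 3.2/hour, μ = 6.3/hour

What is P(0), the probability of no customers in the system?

ρ = λ/μ = 3.2/6.3 = 0.5079
P(0) = 1 - ρ = 1 - 0.5079 = 0.4921
The server is idle 49.21% of the time.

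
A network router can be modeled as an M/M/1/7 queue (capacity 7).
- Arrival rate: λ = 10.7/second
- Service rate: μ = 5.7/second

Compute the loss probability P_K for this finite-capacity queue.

ρ = λ/μ = 10.7/5.7 = 1.8772
P₀ = (1-ρ)/(1-ρ^(K+1)) = (1-1.8772)/(1-1.8772^8) = -0.8772/-153.2000 = 0.005726
P_K = P₀×ρ^K = 0.0057258 × 1.8772^7 = 0.0057258 × 82.1436 = 0.4703
Blocking probability = 47.03%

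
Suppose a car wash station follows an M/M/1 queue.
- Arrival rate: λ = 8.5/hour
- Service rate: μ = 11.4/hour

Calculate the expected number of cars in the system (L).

ρ = λ/μ = 8.5/11.4 = 0.7456
For M/M/1: L = λ/(μ-λ)
L = 8.5/(11.4-8.5) = 8.5/2.90
L = 2.9310 cars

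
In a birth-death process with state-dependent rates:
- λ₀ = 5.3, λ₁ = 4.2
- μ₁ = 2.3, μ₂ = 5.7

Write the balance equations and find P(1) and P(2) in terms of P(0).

Balance equations:
State 0: λ₀P₀ = μ₁P₁ → P₁ = (λ₀/μ₁)P₀ = (5.3/2.3)P₀ = 2.3043P₀
State 1: P₂ = (λ₀λ₁)/(μ₁μ₂)P₀ = (5.3×4.2)/(2.3×5.7)P₀ = 1.6979P₀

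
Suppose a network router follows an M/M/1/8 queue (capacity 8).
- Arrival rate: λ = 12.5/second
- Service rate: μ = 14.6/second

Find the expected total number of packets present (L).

ρ = λ/μ = 12.5/14.6 = 0.85616
P₀ = (1-ρ)/(1-ρ^(K+1)) = (1-0.85616)/(1-0.85616^9) = 0.14384/0.75283 = 0.1911
P_K = P₀×ρ^K = 0.19107 × 0.85616^8 = 0.19107 × 0.28870 = 0.05516
L = ρ[1 - (K+1)ρ^K + Kρ^(K+1)] / [(1-ρ)(1-ρ^(K+1))]
L = 0.85616 × (1 - 9×0.288695 + 8×0.247169) / ((1 - 0.85616) × (1 - 0.247169)) = 2.9973 packets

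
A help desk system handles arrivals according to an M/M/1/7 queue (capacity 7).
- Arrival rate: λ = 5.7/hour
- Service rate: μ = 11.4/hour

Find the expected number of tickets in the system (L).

ρ = λ/μ = 5.7/11.4 = 0.5000
P₀ = (1-ρ)/(1-ρ^(K+1)) = (1-0.5000)/(1-0.5000^8) = 0.5000/0.9961 = 0.5020
P_K = P₀×ρ^K = 0.5020 × 0.5000^7 = 0.5020 × 0.007812 = 0.003922
L = ρ[1 - (K+1)ρ^K + Kρ^(K+1)] / [(1-ρ)(1-ρ^(K+1))]
L = 0.5000 × (1 - 8×0.007812 + 7×0.003906) / ((1 - 0.5000) × (1 - 0.003906)) = 0.9686 tickets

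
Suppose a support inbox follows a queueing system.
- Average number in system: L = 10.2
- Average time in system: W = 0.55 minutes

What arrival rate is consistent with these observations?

Little's Law: L = λW, so λ = L/W
λ = 10.2/0.55 = 18.5455 emails/minute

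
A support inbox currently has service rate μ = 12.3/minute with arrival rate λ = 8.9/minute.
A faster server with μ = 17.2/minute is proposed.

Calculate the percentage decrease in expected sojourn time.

System 1: ρ₁ = 8.9/12.3 = 0.7236, W₁ = 1/(12.3-8.9) = 0.29412
System 2: ρ₂ = 8.9/17.2 = 0.5174, W₂ = 1/(17.2-8.9) = 0.12048
Improvement: (W₁-W₂)/W₁ = (0.29412-0.12048)/0.29412 = 59.04%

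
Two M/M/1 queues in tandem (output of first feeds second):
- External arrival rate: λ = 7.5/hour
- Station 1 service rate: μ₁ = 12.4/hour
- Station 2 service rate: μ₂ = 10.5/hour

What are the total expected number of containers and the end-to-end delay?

By Jackson's theorem, each station behaves as independent M/M/1.
Station 1: ρ₁ = 7.5/12.4 = 0.6048, L₁ = ρ₁/(1-ρ₁) = λ/(μ₁-λ) = 7.5/4.90 = 1.5306
Station 2: ρ₂ = 7.5/10.5 = 0.7143, L₂ = ρ₂/(1-ρ₂) = λ/(μ₂-λ) = 7.5/3.00 = 2.5000
Total: L = L₁ + L₂ = 1.5306 + 2.5000 = 4.0306
W = L/λ = 4.0306/7.5 = 0.5374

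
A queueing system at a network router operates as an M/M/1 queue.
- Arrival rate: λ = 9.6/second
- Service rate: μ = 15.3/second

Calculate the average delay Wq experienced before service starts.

First, compute utilization: ρ = λ/μ = 9.6/15.3 = 0.6275
For M/M/1: Wq = λ/(μ(μ-λ))
Wq = 9.6/(15.3 × (15.3-9.6))
Wq = 9.6/(15.3 × 5.70)
Wq = 0.1101 seconds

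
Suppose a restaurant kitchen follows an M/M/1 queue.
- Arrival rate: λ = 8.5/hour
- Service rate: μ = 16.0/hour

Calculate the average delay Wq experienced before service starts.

First, compute utilization: ρ = λ/μ = 8.5/16.0 = 0.5312
For M/M/1: Wq = λ/(μ(μ-λ))
Wq = 8.5/(16.0 × (16.0-8.5))
Wq = 8.5/(16.0 × 7.50)
Wq = 0.07083 hours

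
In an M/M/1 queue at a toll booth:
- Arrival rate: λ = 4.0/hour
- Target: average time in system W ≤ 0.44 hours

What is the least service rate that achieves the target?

For M/M/1: W = 1/(μ-λ)
Need W ≤ 0.44, so 1/(μ-λ) ≤ 0.44
μ - λ ≥ 1/0.44 = 2.2727
μ ≥ 4.0 + 2.2727 = 6.2727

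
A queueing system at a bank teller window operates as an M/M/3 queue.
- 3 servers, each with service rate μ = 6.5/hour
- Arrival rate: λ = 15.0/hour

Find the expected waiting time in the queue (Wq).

Traffic intensity: ρ = λ/(cμ) = 15.0/(3×6.5) = 0.7692
Since ρ = 0.7692 < 1, system is stable.
Offered load a = λ/μ = cρ = 15.0/6.5 = 2.3077
P₀ = [ Σₙ₌₀^2 aⁿ/n! + a^3/(3!(1-ρ)) ]⁻¹
Σ = a^0/0! + a^1/1! + a^2/2! = 1.0000 + 2.3077 + 2.6627 = 5.9704
a^3/(3!(1-ρ)) = 12.2895/(6 × 0.23077) = 8.8757
P₀ = 1/(5.9704 + 8.8757) = 0.06736
Lq = P₀·a^3·ρ / (3!(1-ρ)²) = 0.0673575 × 12.2895 × 0.769231 / (6 × 0.0532544) = 1.9928
Wq = Lq/λ = 1.9928/15.0 = 0.1329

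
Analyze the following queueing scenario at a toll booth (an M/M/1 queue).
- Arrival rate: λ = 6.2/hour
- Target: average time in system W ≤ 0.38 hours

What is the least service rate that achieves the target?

For M/M/1: W = 1/(μ-λ)
Need W ≤ 0.38, so 1/(μ-λ) ≤ 0.38
μ - λ ≥ 1/0.38 = 2.6316
μ ≥ 6.2 + 2.6316 = 8.8316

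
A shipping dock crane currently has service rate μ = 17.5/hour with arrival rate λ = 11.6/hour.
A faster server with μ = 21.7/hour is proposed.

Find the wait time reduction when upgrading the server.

System 1: ρ₁ = 11.6/17.5 = 0.6629, W₁ = 1/(17.5-11.6) = 0.16949
System 2: ρ₂ = 11.6/21.7 = 0.5346, W₂ = 1/(21.7-11.6) = 0.099010
Improvement: (W₁-W₂)/W₁ = (0.16949-0.099010)/0.16949 = 41.58%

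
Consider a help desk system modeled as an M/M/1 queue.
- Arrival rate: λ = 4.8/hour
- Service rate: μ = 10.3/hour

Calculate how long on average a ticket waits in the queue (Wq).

First, compute utilization: ρ = λ/μ = 4.8/10.3 = 0.4660
For M/M/1: Wq = λ/(μ(μ-λ))
Wq = 4.8/(10.3 × (10.3-4.8))
Wq = 4.8/(10.3 × 5.50)
Wq = 0.08473 hours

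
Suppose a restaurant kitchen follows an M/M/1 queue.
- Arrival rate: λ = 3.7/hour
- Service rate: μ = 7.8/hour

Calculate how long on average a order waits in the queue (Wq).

First, compute utilization: ρ = λ/μ = 3.7/7.8 = 0.4744
For M/M/1: Wq = λ/(μ(μ-λ))
Wq = 3.7/(7.8 × (7.8-3.7))
Wq = 3.7/(7.8 × 4.10)
Wq = 0.1157 hours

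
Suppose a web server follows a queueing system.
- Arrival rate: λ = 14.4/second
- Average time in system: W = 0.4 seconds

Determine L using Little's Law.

Little's Law: L = λW
L = 14.4 × 0.4 = 5.7600 requests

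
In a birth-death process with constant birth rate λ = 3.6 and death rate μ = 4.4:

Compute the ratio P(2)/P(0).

For constant rates: P(n)/P(0) = (λ/μ)^n
P(2)/P(0) = (3.6/4.4)^2 = 0.81818^2 = 0.6694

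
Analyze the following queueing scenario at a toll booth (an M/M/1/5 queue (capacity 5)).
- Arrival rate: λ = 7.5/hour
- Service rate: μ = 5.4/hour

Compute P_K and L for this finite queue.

ρ = λ/μ = 7.5/5.4 = 1.3889
P₀ = (1-ρ)/(1-ρ^(K+1)) = (1-1.3889)/(1-1.3889^6) = -0.3889/-6.1784 = 0.06295
P_K = P₀×ρ^K = 0.062945 × 1.3889^5 = 0.062945 × 5.1684 = 0.3253
Blocking probability P_5 = 0.3253 (32.53%)
L = ρ[1 - (K+1)ρ^K + Kρ^(K+1)] / [(1-ρ)(1-ρ^(K+1))]
L = 1.3889 × (1 - 6×5.1684 + 5×7.1784) / ((1 - 1.3889) × (1 - 7.1784)) = 3.3998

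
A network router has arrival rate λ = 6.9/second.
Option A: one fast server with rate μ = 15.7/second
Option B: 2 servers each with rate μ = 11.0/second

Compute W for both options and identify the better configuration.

Option A: single server μ = 15.7 (M/M/1)
  ρ_A = 6.9/15.7 = 0.4395
  W_A = 1/(μ-λ) = 1/(15.7-6.9) = 1/8.80 = 0.1136

Option B: 2 servers μ = 11.0 (M/M/2)
  ρ_B = λ/(cμ) = 6.9/(2×11.0) = 0.3136
  Offered load a = λ/μ = cρ = 6.9/11.0 = 0.6273
  P₀ = [ Σₙ₌₀^1 aⁿ/n! + a^2/(2!(1-ρ)) ]⁻¹
  Σ = a^0/0! + a^1/1! = 1.0000 + 0.6273 = 1.6273
  a^2/(2!(1-ρ)) = 0.3935/(2 × 0.6864) = 0.2866
  P₀ = 1/(1.6273 + 0.2866) = 0.5225
  Lq = P₀·a^2·ρ / (2!(1-ρ)²) = 0.522491 × 0.393471 × 0.313636 / (2 × 0.471095) = 0.06844
  Wq_B = Lq/λ = 0.068435/6.9 = 0.009918
  W_B = Wq_B + 1/μ = 0.009918 + 0.09091 = 0.1008

Since W_B = 0.1008 < W_A = 0.1136, Option B (multiple servers) has the shorter time in system.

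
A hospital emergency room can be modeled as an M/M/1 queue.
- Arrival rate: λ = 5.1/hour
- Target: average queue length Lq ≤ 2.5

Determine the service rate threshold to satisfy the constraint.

For M/M/1: Lq = λ²/(μ(μ-λ))
Need Lq ≤ 2.5, i.e. μ(μ-λ) ≥ λ²/2.5
μ² - 5.1μ - 26.01/2.5 ≥ 0  →  μ² - 5.1μ - 10.4040 ≥ 0
Quadratic formula (positive root): μ = [λ + √(λ² + 4×10.4040)]/2
Discriminant: 26.01 + 4×10.4040 = 67.6260, √67.6260 = 8.223503
μ ≥ (5.1 + 8.223503)/2 = 6.6618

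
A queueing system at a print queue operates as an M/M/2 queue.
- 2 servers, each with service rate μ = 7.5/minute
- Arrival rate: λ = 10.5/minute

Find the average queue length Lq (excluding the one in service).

Traffic intensity: ρ = λ/(cμ) = 10.5/(2×7.5) = 0.7000
Since ρ = 0.7000 < 1, system is stable.
Offered load a = λ/μ = cρ = 10.5/7.5 = 1.4000
P₀ = [ Σₙ₌₀^1 aⁿ/n! + a^2/(2!(1-ρ)) ]⁻¹
Σ = a^0/0! + a^1/1! = 1.0000 + 1.4000 = 2.4000
a^2/(2!(1-ρ)) = 1.9600/(2 × 0.3000) = 3.2667
P₀ = 1/(2.4000 + 3.2667) = 0.1765
Lq = P₀·a^2·ρ / (2!(1-ρ)²) = 0.17647 × 1.9600 × 0.70000 / (2 × 0.090000) = 1.3451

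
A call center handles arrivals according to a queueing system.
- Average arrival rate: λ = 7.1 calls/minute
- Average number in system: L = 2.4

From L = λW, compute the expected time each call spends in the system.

Little's Law: L = λW, so W = L/λ
W = 2.4/7.1 = 0.3380 minutes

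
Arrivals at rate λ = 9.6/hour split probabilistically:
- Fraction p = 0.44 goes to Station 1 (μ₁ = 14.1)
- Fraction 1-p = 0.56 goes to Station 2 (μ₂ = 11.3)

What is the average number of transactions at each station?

Effective rates: λ₁ = 9.6×0.44 = 4.224, λ₂ = 9.6×0.56 = 5.376
Station 1: ρ₁ = 4.224/14.1 = 0.29957, L₁ = ρ₁/(1-ρ₁) = 0.29957/(1-0.29957) = 0.4277
Station 2: ρ₂ = 5.376/11.3 = 0.47575, L₂ = ρ₂/(1-ρ₂) = 0.47575/(1-0.47575) = 0.9075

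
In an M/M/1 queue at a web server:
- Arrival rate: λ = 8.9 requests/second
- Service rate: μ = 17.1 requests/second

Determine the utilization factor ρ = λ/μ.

Server utilization: ρ = λ/μ
ρ = 8.9/17.1 = 0.5205
The server is busy 52.05% of the time.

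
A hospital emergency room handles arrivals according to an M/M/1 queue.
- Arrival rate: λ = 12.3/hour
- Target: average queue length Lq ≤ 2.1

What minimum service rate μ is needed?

For M/M/1: Lq = λ²/(μ(μ-λ))
Need Lq ≤ 2.1, i.e. μ(μ-λ) ≥ λ²/2.1
μ² - 12.3μ - 151.29/2.1 ≥ 0  →  μ² - 12.3μ - 72.04286 ≥ 0
Quadratic formula (positive root): μ = [λ + √(λ² + 4×72.04286)]/2
Discriminant: 151.29 + 4×72.04286 = 439.4614, √439.4614 = 20.9633
μ ≥ (12.3 + 20.9633)/2 = 16.6317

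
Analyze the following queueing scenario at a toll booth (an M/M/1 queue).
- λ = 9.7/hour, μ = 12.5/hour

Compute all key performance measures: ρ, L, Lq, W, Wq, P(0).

Step 1: ρ = λ/μ = 9.7/12.5 = 0.7760
Step 2: L = λ/(μ-λ) = 9.7/2.80 = 3.4643
Step 3: Lq = λ²/(μ(μ-λ)) = 94.09/(12.5×2.80) = 2.6883
Step 4: W = 1/(μ-λ) = 1/2.80 = 0.35714
Step 5: Wq = λ/(μ(μ-λ)) = 9.7/(12.5×2.80) = 0.2771
Step 6: P(0) = 1-ρ = 0.2240
Verify: L = λW = 9.7×0.35714 = 3.4643 ✔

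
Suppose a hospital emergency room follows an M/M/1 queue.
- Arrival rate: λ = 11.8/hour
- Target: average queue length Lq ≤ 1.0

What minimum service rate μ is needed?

For M/M/1: Lq = λ²/(μ(μ-λ))
Need Lq ≤ 1.0, i.e. μ(μ-λ) ≥ λ²/1.0
μ² - 11.8μ - 139.24/1.0 ≥ 0  →  μ² - 11.8μ - 139.2400 ≥ 0
Quadratic formula (positive root): μ = [λ + √(λ² + 4×139.2400)]/2
Discriminant: 139.24 + 4×139.2400 = 696.2000, √696.2000 = 26.3856
μ ≥ (11.8 + 26.3856)/2 = 19.0928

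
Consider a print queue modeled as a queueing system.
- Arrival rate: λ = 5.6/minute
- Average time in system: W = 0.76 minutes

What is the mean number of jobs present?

Little's Law: L = λW
L = 5.6 × 0.76 = 4.2560 jobs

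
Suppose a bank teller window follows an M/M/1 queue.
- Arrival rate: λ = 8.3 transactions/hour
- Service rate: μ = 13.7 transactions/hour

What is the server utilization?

Server utilization: ρ = λ/μ
ρ = 8.3/13.7 = 0.6058
The server is busy 60.58% of the time.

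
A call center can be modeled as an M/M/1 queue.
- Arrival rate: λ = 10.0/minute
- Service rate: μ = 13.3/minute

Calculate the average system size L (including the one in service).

ρ = λ/μ = 10.0/13.3 = 0.7519
For M/M/1: L = λ/(μ-λ)
L = 10.0/(13.3-10.0) = 10.0/3.30
L = 3.0303 calls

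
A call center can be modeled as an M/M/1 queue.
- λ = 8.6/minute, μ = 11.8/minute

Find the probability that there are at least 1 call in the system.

ρ = λ/μ = 8.6/11.8 = 0.7288
P(N ≥ n) = ρⁿ
P(N ≥ 1) = 0.7288^1
P(N ≥ 1) = 0.7288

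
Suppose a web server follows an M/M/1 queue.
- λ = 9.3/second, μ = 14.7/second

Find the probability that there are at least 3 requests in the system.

ρ = λ/μ = 9.3/14.7 = 0.63265
P(N ≥ n) = ρⁿ
P(N ≥ 3) = 0.63265^3
P(N ≥ 3) = 0.2532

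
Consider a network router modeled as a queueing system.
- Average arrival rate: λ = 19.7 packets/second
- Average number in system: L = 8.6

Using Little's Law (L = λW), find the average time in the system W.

Little's Law: L = λW, so W = L/λ
W = 8.6/19.7 = 0.4365 seconds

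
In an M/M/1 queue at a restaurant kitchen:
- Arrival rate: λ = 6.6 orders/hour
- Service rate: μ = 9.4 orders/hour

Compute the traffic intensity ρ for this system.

Server utilization: ρ = λ/μ
ρ = 6.6/9.4 = 0.7021
The server is busy 70.21% of the time.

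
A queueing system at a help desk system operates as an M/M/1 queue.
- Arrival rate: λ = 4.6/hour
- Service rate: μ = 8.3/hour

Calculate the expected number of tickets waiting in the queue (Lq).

ρ = λ/μ = 4.6/8.3 = 0.5542
For M/M/1: Lq = λ²/(μ(μ-λ))
Lq = 21.16/(8.3 × 3.70)
Lq = 0.6890 tickets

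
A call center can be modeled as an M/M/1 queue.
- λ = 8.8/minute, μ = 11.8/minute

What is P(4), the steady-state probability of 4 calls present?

ρ = λ/μ = 8.8/11.8 = 0.7458
P(n) = (1-ρ)ρⁿ
P(4) = (1-0.7458) × 0.7458^4
P(4) = 0.25420 × 0.30938
P(4) = 0.07864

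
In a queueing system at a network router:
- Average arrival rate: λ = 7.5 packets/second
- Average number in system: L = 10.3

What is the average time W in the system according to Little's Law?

Little's Law: L = λW, so W = L/λ
W = 10.3/7.5 = 1.3733 seconds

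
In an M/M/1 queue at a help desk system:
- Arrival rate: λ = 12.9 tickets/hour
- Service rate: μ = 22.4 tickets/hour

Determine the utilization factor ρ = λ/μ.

Server utilization: ρ = λ/μ
ρ = 12.9/22.4 = 0.5759
The server is busy 57.59% of the time.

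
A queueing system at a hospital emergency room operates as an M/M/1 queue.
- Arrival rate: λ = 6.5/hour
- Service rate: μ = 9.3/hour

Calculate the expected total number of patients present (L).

ρ = λ/μ = 6.5/9.3 = 0.6989
For M/M/1: L = λ/(μ-λ)
L = 6.5/(9.3-6.5) = 6.5/2.80
L = 2.3214 patients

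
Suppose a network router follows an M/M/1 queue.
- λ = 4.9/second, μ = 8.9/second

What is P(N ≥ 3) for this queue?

ρ = λ/μ = 4.9/8.9 = 0.5506
P(N ≥ n) = ρⁿ
P(N ≥ 3) = 0.5506^3
P(N ≥ 3) = 0.1669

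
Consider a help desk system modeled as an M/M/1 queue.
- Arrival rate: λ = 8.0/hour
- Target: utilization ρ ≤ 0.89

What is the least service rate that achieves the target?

ρ = λ/μ, so μ = λ/ρ
μ ≥ 8.0/0.89 = 8.9888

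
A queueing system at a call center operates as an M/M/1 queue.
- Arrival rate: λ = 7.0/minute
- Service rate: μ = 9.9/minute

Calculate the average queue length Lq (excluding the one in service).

ρ = λ/μ = 7.0/9.9 = 0.7071
For M/M/1: Lq = λ²/(μ(μ-λ))
Lq = 49.00/(9.9 × 2.90)
Lq = 1.7067 calls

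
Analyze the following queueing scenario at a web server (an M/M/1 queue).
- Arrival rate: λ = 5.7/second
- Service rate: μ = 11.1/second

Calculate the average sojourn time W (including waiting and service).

First, compute utilization: ρ = λ/μ = 5.7/11.1 = 0.5135
For M/M/1: W = 1/(μ-λ)
W = 1/(11.1-5.7) = 1/5.40
W = 0.1852 seconds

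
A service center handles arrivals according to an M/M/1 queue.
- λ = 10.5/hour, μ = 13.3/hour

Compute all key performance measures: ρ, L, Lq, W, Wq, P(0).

Step 1: ρ = λ/μ = 10.5/13.3 = 0.7895
Step 2: L = λ/(μ-λ) = 10.5/2.80 = 3.7500
Step 3: Lq = λ²/(μ(μ-λ)) = 110.25/(13.3×2.80) = 2.9605
Step 4: W = 1/(μ-λ) = 1/2.80 = 0.35714
Step 5: Wq = λ/(μ(μ-λ)) = 10.5/(13.3×2.80) = 0.2820
Step 6: P(0) = 1-ρ = 0.2105
Verify: L = λW = 10.5×0.35714 = 3.7500 ✔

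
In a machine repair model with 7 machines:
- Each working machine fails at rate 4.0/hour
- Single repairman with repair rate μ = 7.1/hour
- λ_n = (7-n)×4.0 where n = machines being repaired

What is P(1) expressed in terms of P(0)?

P(1)/P(0) = ∏_{i=0}^{1-1} λ_i/μ_{i+1}
= (7-0)×4.0/7.1
= 3.9437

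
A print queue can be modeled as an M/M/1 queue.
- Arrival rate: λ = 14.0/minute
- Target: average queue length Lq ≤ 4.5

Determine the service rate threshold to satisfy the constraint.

For M/M/1: Lq = λ²/(μ(μ-λ))
Need Lq ≤ 4.5, i.e. μ(μ-λ) ≥ λ²/4.5
μ² - 14.0μ - 196.00/4.5 ≥ 0  →  μ² - 14.0μ - 43.55556 ≥ 0
Quadratic formula (positive root): μ = [λ + √(λ² + 4×43.55556)]/2
Discriminant: 196.00 + 4×43.55556 = 370.2222, √370.2222 = 19.2412
μ ≥ (14.0 + 19.2412)/2 = 16.6206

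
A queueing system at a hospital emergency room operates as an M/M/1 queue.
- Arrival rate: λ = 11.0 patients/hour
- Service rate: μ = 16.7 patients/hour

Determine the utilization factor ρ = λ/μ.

Server utilization: ρ = λ/μ
ρ = 11.0/16.7 = 0.6587
The server is busy 65.87% of the time.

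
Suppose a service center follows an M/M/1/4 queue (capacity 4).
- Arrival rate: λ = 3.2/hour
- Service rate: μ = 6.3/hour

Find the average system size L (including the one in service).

ρ = λ/μ = 3.2/6.3 = 0.50794
P₀ = (1-ρ)/(1-ρ^(K+1)) = (1-0.50794)/(1-0.50794^5) = 0.4921/0.9662 = 0.5093
P_K = P₀×ρ^K = 0.5093 × 0.50794^4 = 0.5093 × 0.06657 = 0.03390
L = ρ[1 - (K+1)ρ^K + Kρ^(K+1)] / [(1-ρ)(1-ρ^(K+1))]
L = 0.50794 × (1 - 5×0.06657 + 4×0.03381) / ((1 - 0.50794) × (1 - 0.03381)) = 0.8573 customers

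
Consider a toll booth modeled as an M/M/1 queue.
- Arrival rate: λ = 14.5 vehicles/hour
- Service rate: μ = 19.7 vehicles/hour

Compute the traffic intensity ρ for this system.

Server utilization: ρ = λ/μ
ρ = 14.5/19.7 = 0.7360
The server is busy 73.60% of the time.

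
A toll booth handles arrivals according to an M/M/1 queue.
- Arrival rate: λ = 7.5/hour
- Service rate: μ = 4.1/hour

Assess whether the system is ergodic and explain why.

Stability requires ρ = λ/(cμ) < 1
ρ = 7.5/(1 × 4.1) = 7.5/4.10 = 1.8293
Since 1.8293 ≥ 1, the system is UNSTABLE.
Queue grows without bound. Need μ > λ = 7.5.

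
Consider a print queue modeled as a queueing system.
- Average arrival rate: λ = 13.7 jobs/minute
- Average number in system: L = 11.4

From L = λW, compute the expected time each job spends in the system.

Little's Law: L = λW, so W = L/λ
W = 11.4/13.7 = 0.8321 minutes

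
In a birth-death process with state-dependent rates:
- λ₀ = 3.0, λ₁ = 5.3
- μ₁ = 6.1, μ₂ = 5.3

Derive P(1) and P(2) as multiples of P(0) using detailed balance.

Balance equations:
State 0: λ₀P₀ = μ₁P₁ → P₁ = (λ₀/μ₁)P₀ = (3.0/6.1)P₀ = 0.4918P₀
State 1: P₂ = (λ₀λ₁)/(μ₁μ₂)P₀ = (3.0×5.3)/(6.1×5.3)P₀ = 0.4918P₀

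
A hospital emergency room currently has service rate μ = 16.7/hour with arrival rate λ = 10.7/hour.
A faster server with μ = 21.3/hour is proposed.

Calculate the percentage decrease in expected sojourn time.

System 1: ρ₁ = 10.7/16.7 = 0.6407, W₁ = 1/(16.7-10.7) = 0.16667
System 2: ρ₂ = 10.7/21.3 = 0.5023, W₂ = 1/(21.3-10.7) = 0.094340
Improvement: (W₁-W₂)/W₁ = (0.16667-0.094340)/0.16667 = 43.40%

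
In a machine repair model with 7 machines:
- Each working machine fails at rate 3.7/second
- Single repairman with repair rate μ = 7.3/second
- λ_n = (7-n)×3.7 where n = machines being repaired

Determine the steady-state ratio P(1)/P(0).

P(1)/P(0) = ∏_{i=0}^{1-1} λ_i/μ_{i+1}
= (7-0)×3.7/7.3
= 3.5479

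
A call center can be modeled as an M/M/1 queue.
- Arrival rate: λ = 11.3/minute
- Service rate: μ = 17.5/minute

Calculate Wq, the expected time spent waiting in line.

First, compute utilization: ρ = λ/μ = 11.3/17.5 = 0.6457
For M/M/1: Wq = λ/(μ(μ-λ))
Wq = 11.3/(17.5 × (17.5-11.3))
Wq = 11.3/(17.5 × 6.20)
Wq = 0.1041 minutes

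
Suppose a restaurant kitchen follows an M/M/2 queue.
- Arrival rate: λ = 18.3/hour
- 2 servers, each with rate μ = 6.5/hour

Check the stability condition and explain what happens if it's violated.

Stability requires ρ = λ/(cμ) < 1
ρ = 18.3/(2 × 6.5) = 18.3/13.00 = 1.4077
Since 1.4077 ≥ 1, the system is UNSTABLE.
Need c > λ/μ = 18.3/6.5 = 2.82.
Minimum servers needed: c = 3.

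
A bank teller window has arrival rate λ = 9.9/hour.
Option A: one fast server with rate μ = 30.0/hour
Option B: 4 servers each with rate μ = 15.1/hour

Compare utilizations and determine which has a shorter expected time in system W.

Option A: single server μ = 30.0 (M/M/1)
  ρ_A = 9.9/30.0 = 0.3300
  W_A = 1/(μ-λ) = 1/(30.0-9.9) = 1/20.10 = 0.04975

Option B: 4 servers μ = 15.1 (M/M/4)
  ρ_B = λ/(cμ) = 9.9/(4×15.1) = 0.1639
  Offered load a = λ/μ = cρ = 9.9/15.1 = 0.6556
  P₀ = [ Σₙ₌₀^3 aⁿ/n! + a^4/(4!(1-ρ)) ]⁻¹
  Σ = a^0/0! + a^1/1! + a^2/2! + a^3/3! = 1.0000 + 0.6556 + 0.2149 + 0.04697 = 1.9175
  a^4/(4!(1-ρ)) = 0.18477/(24 × 0.83609) = 0.009208
  P₀ = 1/(1.9175 + 0.009208) = 0.5190
  Lq = P₀·a^4·ρ / (4!(1-ρ)²) = 0.5190 × 0.1848 × 0.1639 / (24 × 0.6991) = 0.0009369
  Wq_B = Lq/λ = 0.0009369/9.9 = 0.00009464
  W_B = Wq_B + 1/μ = 0.00009464 + 0.06623 = 0.06632

Since W_A = 0.04975 < W_B = 0.06632, Option A (single fast server) has the shorter time in system.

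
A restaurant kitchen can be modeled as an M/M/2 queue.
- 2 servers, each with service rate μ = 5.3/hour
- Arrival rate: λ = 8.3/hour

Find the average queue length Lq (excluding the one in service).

Traffic intensity: ρ = λ/(cμ) = 8.3/(2×5.3) = 0.7830
Since ρ = 0.7830 < 1, system is stable.
Offered load a = λ/μ = cρ = 8.3/5.3 = 1.5660
P₀ = [ Σₙ₌₀^1 aⁿ/n! + a^2/(2!(1-ρ)) ]⁻¹
Σ = a^0/0! + a^1/1! = 1.0000 + 1.5660 = 2.5660
a^2/(2!(1-ρ)) = 2.4525/(2 × 0.21698) = 5.6514
P₀ = 1/(2.5660 + 5.6514) = 0.1217
Lq = P₀·a^2·ρ / (2!(1-ρ)²) = 0.12169 × 2.4525 × 0.78302 / (2 × 0.047081) = 2.4818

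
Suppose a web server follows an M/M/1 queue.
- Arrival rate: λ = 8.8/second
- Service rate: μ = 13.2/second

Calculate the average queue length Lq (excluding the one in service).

ρ = λ/μ = 8.8/13.2 = 0.6667
For M/M/1: Lq = λ²/(μ(μ-λ))
Lq = 77.44/(13.2 × 4.40)
Lq = 1.3333 requests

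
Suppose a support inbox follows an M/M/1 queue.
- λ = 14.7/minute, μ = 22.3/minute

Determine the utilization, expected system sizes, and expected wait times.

Step 1: ρ = λ/μ = 14.7/22.3 = 0.6592
Step 2: L = λ/(μ-λ) = 14.7/7.60 = 1.9342
Step 3: Lq = λ²/(μ(μ-λ)) = 216.09/(22.3×7.60) = 1.2750
Step 4: W = 1/(μ-λ) = 1/7.60 = 0.13158
Step 5: Wq = λ/(μ(μ-λ)) = 14.7/(22.3×7.60) = 0.08674
Step 6: P(0) = 1-ρ = 0.3408
Verify: L = λW = 14.7×0.13158 = 1.9342 ✔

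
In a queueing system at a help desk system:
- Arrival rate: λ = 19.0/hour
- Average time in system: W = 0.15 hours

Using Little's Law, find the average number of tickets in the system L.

Little's Law: L = λW
L = 19.0 × 0.15 = 2.8500 tickets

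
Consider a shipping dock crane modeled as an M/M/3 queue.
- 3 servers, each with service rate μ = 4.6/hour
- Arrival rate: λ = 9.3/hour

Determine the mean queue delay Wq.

Traffic intensity: ρ = λ/(cμ) = 9.3/(3×4.6) = 0.6739
Since ρ = 0.6739 < 1, system is stable.
Offered load a = λ/μ = cρ = 9.3/4.6 = 2.0217
P₀ = [ Σₙ₌₀^2 aⁿ/n! + a^3/(3!(1-ρ)) ]⁻¹
Σ = a^0/0! + a^1/1! + a^2/2! = 1.00000 + 2.02174 + 2.04371 = 5.0655
a^3/(3!(1-ρ)) = 8.26372/(6 × 0.326087) = 4.2237
P₀ = 1/(5.0655 + 4.2237) = 0.1077
Lq = P₀·a^3·ρ / (3!(1-ρ)²) = 0.10765 × 8.2637 × 0.67391 / (6 × 0.10633) = 0.9397
Wq = Lq/λ = 0.9397/9.3 = 0.1010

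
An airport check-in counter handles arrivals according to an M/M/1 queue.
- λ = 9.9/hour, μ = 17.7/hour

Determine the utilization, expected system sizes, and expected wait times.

Step 1: ρ = λ/μ = 9.9/17.7 = 0.5593
Step 2: L = λ/(μ-λ) = 9.9/7.80 = 1.2692
Step 3: Lq = λ²/(μ(μ-λ)) = 98.01/(17.7×7.80) = 0.7099
Step 4: W = 1/(μ-λ) = 1/7.80 = 0.1282
Step 5: Wq = λ/(μ(μ-λ)) = 9.9/(17.7×7.80) = 0.07171
Step 6: P(0) = 1-ρ = 0.4407
Verify: L = λW = 9.9×0.1282 = 1.2692 ✔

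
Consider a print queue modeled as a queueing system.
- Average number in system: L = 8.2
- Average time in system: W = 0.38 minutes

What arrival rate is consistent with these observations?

Little's Law: L = λW, so λ = L/W
λ = 8.2/0.38 = 21.5789 jobs/minute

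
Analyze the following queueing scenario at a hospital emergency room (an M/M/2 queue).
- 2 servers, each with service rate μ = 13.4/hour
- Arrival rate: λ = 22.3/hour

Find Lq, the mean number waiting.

Traffic intensity: ρ = λ/(cμ) = 22.3/(2×13.4) = 0.8321
Since ρ = 0.8321 < 1, system is stable.
Offered load a = λ/μ = cρ = 22.3/13.4 = 1.6642
P₀ = [ Σₙ₌₀^1 aⁿ/n! + a^2/(2!(1-ρ)) ]⁻¹
Σ = a^0/0! + a^1/1! = 1.0000 + 1.6642 = 2.6642
a^2/(2!(1-ρ)) = 2.76949/(2 × 0.167910) = 8.2469
P₀ = 1/(2.6642 + 8.2469) = 0.09165
Lq = P₀·a^2·ρ / (2!(1-ρ)²) = 0.091650 × 2.7695 × 0.83209 / (2 × 0.028194) = 3.7456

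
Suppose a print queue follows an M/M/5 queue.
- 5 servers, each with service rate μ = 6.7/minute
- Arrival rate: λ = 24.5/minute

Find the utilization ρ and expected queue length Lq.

Traffic intensity: ρ = λ/(cμ) = 24.5/(5×6.7) = 0.7313
Since ρ = 0.7313 < 1, system is stable.
Offered load a = λ/μ = cρ = 24.5/6.7 = 3.6567
P₀ = [ Σₙ₌₀^4 aⁿ/n! + a^5/(5!(1-ρ)) ]⁻¹
Σ = a^0/0! + a^1/1! + a^2/2! + a^3/3! + a^4/4! = 1.0000 + 3.6567 + 6.6858 + 8.1493 + 7.4500 = 26.9418
a^5/(5!(1-ρ)) = 653.8173/(120 × 0.268657) = 20.2804
P₀ = 1/(26.9418 + 20.2804) = 0.02118
Lq = P₀·a^5·ρ / (5!(1-ρ)²) = 0.021176 × 653.8173 × 0.73134 / (120 × 0.072176) = 1.1691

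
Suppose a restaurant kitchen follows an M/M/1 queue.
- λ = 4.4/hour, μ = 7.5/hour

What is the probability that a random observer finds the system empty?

ρ = λ/μ = 4.4/7.5 = 0.5867
P(0) = 1 - ρ = 1 - 0.5867 = 0.4133
The server is idle 41.33% of the time.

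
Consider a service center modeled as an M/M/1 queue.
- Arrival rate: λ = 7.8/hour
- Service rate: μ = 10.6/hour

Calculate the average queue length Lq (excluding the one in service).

ρ = λ/μ = 7.8/10.6 = 0.7358
For M/M/1: Lq = λ²/(μ(μ-λ))
Lq = 60.84/(10.6 × 2.80)
Lq = 2.0499 customers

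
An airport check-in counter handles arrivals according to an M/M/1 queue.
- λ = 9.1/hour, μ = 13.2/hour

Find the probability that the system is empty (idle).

ρ = λ/μ = 9.1/13.2 = 0.6894
P(0) = 1 - ρ = 1 - 0.6894 = 0.3106
The server is idle 31.06% of the time.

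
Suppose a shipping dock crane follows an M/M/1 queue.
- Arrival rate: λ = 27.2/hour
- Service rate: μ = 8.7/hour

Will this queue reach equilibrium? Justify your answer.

Stability requires ρ = λ/(cμ) < 1
ρ = 27.2/(1 × 8.7) = 27.2/8.70 = 3.1264
Since 3.1264 ≥ 1, the system is UNSTABLE.
Queue grows without bound. Need μ > λ = 27.2.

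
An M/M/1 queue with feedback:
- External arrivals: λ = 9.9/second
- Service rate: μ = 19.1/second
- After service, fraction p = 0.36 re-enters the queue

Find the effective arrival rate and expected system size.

Effective arrival rate: λ_eff = λ/(1-p) = 9.9/(1-0.36) = 9.9/0.64 = 15.46875
ρ = λ_eff/μ = 15.46875/19.1 = 0.809882
L = ρ/(1-ρ) = 0.809882/(1-0.809882) = 4.2599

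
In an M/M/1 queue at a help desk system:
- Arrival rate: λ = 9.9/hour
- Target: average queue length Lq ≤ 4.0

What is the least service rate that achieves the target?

For M/M/1: Lq = λ²/(μ(μ-λ))
Need Lq ≤ 4.0, i.e. μ(μ-λ) ≥ λ²/4.0
μ² - 9.9μ - 98.01/4.0 ≥ 0  →  μ² - 9.9μ - 24.5025 ≥ 0
Quadratic formula (positive root): μ = [λ + √(λ² + 4×24.5025)]/2
Discriminant: 98.01 + 4×24.5025 = 196.0200, √196.0200 = 14.0007
μ ≥ (9.9 + 14.0007)/2 = 11.9504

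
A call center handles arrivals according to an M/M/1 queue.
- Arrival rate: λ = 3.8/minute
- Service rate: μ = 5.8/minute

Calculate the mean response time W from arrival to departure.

First, compute utilization: ρ = λ/μ = 3.8/5.8 = 0.6552
For M/M/1: W = 1/(μ-λ)
W = 1/(5.8-3.8) = 1/2.00
W = 0.5000 minutes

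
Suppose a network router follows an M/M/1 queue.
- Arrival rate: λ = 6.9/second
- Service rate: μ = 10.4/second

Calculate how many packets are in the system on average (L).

ρ = λ/μ = 6.9/10.4 = 0.6635
For M/M/1: L = λ/(μ-λ)
L = 6.9/(10.4-6.9) = 6.9/3.50
L = 1.9714 packets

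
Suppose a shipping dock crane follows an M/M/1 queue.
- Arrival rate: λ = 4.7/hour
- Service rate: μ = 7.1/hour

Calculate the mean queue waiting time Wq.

First, compute utilization: ρ = λ/μ = 4.7/7.1 = 0.6620
For M/M/1: Wq = λ/(μ(μ-λ))
Wq = 4.7/(7.1 × (7.1-4.7))
Wq = 4.7/(7.1 × 2.40)
Wq = 0.2758 hours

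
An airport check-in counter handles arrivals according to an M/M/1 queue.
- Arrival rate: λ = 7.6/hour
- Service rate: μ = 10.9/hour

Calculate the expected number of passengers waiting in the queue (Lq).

ρ = λ/μ = 7.6/10.9 = 0.6972
For M/M/1: Lq = λ²/(μ(μ-λ))
Lq = 57.76/(10.9 × 3.30)
Lq = 1.6058 passengers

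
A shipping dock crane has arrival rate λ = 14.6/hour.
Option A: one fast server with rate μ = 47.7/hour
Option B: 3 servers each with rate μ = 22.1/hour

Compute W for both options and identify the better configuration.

Option A: single server μ = 47.7 (M/M/1)
  ρ_A = 14.6/47.7 = 0.3061
  W_A = 1/(μ-λ) = 1/(47.7-14.6) = 1/33.10 = 0.03021

Option B: 3 servers μ = 22.1 (M/M/3)
  ρ_B = λ/(cμ) = 14.6/(3×22.1) = 0.2202
  Offered load a = λ/μ = cρ = 14.6/22.1 = 0.6606
  P₀ = [ Σₙ₌₀^2 aⁿ/n! + a^3/(3!(1-ρ)) ]⁻¹
  Σ = a^0/0! + a^1/1! + a^2/2! = 1.0000 + 0.66063 + 0.21822 = 1.8789
  a^3/(3!(1-ρ)) = 0.2883/(6 × 0.7798) = 0.06162
  P₀ = 1/(1.8789 + 0.06162) = 0.5153
  Lq = P₀·a^3·ρ / (3!(1-ρ)²) = 0.51534 × 0.28832 × 0.22021 / (6 × 0.60807) = 0.008968
  Wq_B = Lq/λ = 0.0089682/14.6 = 0.0006143
  W_B = Wq_B + 1/μ = 0.0006143 + 0.04525 = 0.04586

Since W_A = 0.03021 < W_B = 0.04586, Option A (single fast server) has the shorter time in system.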